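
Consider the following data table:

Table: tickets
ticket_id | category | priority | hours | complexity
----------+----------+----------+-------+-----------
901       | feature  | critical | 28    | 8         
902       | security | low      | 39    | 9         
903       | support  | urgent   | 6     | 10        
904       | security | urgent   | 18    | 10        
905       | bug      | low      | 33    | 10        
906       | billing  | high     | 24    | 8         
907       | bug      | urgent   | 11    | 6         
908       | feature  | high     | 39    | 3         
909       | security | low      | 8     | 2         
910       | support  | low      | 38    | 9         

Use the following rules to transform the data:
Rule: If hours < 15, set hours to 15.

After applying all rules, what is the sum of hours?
264

Step 1: 3 records have hours < 15
Step 2: These records originally summed to 25
Step 3: After setting to minimum: 3 × 15 = 45
Step 4: Unaffected records sum: 219
Step 5: Final sum = 45 + 219 = 264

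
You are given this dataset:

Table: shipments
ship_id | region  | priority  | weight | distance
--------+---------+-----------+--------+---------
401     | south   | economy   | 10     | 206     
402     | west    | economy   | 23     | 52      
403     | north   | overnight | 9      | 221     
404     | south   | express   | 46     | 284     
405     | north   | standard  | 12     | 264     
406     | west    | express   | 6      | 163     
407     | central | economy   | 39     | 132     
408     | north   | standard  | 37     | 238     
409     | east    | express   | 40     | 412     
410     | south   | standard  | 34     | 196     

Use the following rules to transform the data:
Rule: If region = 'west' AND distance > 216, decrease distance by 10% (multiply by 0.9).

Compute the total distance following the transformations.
2168

Step 1: Find records where region = 'west' AND distance > 216
Step 2: 0 records match, summing to 0
Step 3: After multiplier: 0 × 0.9 = 0.0
Step 4: Unaffected records sum: 2168
Step 5: Final sum = 0.0 + 2168 = 2168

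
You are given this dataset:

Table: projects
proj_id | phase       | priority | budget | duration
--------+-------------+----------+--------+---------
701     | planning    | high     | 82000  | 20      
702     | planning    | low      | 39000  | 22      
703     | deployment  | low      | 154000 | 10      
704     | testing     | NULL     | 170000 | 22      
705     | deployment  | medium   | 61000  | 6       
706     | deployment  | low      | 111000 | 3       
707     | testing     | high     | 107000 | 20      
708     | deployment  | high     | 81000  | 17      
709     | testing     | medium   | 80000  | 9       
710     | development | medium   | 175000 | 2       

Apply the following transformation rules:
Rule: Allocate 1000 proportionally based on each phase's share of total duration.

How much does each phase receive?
deployment: 274.81, development: 15.27, planning: 320.61, testing: 389.31

Step 1: Calculate total duration = 131
Step 2: Calculate each phase's proportion:
  deployment: 36/131 = 27.48% → 274.81
  development: 2/131 = 1.53% → 15.27
  planning: 42/131 = 32.06% → 320.61
  testing: 51/131 = 38.93% → 389.31
Step 3: Verify: sum of allocations ≈ 1000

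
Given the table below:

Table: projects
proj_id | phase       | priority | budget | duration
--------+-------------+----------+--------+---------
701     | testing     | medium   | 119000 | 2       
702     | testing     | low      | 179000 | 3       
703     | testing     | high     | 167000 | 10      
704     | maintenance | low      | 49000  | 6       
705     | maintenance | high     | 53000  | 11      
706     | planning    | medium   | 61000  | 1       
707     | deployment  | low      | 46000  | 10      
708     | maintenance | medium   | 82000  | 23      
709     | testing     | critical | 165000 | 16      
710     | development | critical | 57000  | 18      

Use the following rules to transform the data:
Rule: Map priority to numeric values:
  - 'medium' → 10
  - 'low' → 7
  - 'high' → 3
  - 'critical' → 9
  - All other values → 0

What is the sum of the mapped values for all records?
75

Step 1: Apply mapping to each record
Step 2: Count by status:
  'medium': 3 records × 10 = 30
  'low': 3 records × 7 = 21
  'high': 2 records × 3 = 6
  'critical': 2 records × 9 = 18
Step 3: Sum all mapped values = 75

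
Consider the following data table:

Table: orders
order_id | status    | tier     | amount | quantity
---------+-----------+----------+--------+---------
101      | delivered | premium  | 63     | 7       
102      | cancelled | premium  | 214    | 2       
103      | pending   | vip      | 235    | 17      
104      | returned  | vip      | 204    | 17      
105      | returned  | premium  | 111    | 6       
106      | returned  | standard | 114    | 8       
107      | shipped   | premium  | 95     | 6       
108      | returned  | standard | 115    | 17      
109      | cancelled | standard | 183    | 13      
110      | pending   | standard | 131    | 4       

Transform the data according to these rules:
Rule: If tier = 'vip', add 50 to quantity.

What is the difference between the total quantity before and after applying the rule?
100

Step 1: Original sum of quantity = 97
Step 2: 2 records have tier = 'vip'
Step 3: Each affected record changes by 50
Step 4: Total change = 2 × 50 = 100
Step 5: New sum = 97 + 100 = 197
Step 6: Difference = |197 - 97| = 100
        (Sum increased by 100)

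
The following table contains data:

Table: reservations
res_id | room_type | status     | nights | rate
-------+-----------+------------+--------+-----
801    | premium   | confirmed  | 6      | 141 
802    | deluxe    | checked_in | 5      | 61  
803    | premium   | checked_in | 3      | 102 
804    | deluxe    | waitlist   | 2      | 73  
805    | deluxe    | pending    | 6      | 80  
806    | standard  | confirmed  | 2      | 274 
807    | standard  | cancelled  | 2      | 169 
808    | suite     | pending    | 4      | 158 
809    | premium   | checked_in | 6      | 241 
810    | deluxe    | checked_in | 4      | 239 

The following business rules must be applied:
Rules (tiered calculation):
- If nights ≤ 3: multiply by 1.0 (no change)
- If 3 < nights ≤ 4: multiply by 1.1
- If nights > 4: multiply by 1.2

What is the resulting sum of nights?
45.4

Step 1: Tier 1 (nights ≤ 3): 4 records, sum = 9 × 1.0 = 9.0
Step 2: Tier 2 (3 < nights ≤ 4): 2 records, sum = 8 × 1.1 = 8.8
Step 3: Tier 3 (nights > 4): 4 records, sum = 23 × 1.2 = 27.6
Step 4: Final sum = 9.0 + 8.8 + 27.6 = 45.4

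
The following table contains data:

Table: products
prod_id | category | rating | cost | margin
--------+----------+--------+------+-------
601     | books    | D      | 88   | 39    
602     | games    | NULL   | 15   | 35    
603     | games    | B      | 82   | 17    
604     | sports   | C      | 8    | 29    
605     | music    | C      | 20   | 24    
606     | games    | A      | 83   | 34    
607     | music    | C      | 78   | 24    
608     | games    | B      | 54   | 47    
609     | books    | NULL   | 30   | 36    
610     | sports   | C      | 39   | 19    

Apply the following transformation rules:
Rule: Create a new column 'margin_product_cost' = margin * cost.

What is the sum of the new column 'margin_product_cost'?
15116

Step 1: For each record, compute margin * cost
Example calculations:
  39 * 88 = 3432
  35 * 15 = 525
  17 * 82 = 1394
  ...
Step 2: Sum all derived values
Step 3: Total = 15116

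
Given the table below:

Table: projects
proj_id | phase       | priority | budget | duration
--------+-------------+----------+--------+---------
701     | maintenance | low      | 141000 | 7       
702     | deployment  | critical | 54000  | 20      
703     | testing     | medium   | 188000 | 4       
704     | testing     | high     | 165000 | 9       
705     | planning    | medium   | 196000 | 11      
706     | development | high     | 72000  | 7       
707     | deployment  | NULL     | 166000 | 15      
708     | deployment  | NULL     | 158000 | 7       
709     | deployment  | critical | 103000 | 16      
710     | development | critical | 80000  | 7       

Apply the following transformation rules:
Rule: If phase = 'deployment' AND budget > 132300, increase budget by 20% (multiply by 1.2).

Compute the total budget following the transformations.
1387800.0

Step 1: Find records where phase = 'deployment' AND budget > 132300
Step 2: 2 records match, summing to 324000
Step 3: After multiplier: 324000 × 1.2 = 388800.0
Step 4: Unaffected records sum: 999000
Step 5: Final sum = 388800.0 + 999000 = 1387800.0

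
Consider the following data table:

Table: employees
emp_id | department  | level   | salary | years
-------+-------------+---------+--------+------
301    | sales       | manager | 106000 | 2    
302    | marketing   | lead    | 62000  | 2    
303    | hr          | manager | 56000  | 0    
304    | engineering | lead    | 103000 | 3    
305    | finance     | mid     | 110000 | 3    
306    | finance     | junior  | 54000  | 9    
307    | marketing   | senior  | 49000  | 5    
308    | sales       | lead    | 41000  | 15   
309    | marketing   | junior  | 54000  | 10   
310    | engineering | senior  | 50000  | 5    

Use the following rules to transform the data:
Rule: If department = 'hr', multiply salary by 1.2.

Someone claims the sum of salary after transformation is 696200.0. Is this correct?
Yes, the result is correct.

Step 1: Calculate the correct sum after transformation
Step 2: Apply multiplier 1.2 to records where department = 'hr'
Step 3: Correct result = 696200.0
Step 4: Claimed result = 696200.0
Step 5: 696200.0 = 696200.0 ✓
Conclusion: The claimed result is correct.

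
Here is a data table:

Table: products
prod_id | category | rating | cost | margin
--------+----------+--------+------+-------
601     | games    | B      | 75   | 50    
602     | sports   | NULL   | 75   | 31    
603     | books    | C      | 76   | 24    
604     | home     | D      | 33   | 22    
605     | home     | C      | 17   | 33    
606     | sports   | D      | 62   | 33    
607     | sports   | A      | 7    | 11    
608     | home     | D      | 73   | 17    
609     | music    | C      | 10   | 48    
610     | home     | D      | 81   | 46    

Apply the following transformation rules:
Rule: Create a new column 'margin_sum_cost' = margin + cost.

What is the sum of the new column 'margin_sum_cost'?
824

Step 1: For each record, compute margin + cost
Example calculations:
  50 + 75 = 125
  31 + 75 = 106
  24 + 76 = 100
  ...
Step 2: Sum all derived values
Step 3: Total = 824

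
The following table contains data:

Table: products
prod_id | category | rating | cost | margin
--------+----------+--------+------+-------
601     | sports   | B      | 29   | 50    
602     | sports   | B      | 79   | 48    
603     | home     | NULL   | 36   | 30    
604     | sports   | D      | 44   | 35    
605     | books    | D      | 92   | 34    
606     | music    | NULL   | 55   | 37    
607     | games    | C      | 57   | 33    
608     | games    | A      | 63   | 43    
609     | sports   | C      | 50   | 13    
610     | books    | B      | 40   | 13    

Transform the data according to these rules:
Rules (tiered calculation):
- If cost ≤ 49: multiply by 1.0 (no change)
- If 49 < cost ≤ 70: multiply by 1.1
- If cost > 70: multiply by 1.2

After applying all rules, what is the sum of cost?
601.7

Step 1: Tier 1 (cost ≤ 49): 4 records, sum = 149 × 1.0 = 149.0
Step 2: Tier 2 (49 < cost ≤ 70): 4 records, sum = 225 × 1.1 = 247.5
Step 3: Tier 3 (cost > 70): 2 records, sum = 171 × 1.2 = 205.2
Step 4: Final sum = 149.0 + 247.5 + 205.2 = 601.7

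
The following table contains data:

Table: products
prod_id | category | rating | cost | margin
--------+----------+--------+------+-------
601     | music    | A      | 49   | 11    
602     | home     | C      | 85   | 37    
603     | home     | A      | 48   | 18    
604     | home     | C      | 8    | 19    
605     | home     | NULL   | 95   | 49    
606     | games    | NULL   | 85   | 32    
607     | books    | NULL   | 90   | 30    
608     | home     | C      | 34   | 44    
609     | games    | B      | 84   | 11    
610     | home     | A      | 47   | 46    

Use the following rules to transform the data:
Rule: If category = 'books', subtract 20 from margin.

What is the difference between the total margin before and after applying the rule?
20

Step 1: Original sum of margin = 297
Step 2: 1 records have category = 'books'
Step 3: Each affected record changes by -20
Step 4: Total change = 1 × -20 = -20
Step 5: New sum = 297 + -20 = 277
Step 6: Difference = |277 - 297| = 20
        (Sum decreased by 20)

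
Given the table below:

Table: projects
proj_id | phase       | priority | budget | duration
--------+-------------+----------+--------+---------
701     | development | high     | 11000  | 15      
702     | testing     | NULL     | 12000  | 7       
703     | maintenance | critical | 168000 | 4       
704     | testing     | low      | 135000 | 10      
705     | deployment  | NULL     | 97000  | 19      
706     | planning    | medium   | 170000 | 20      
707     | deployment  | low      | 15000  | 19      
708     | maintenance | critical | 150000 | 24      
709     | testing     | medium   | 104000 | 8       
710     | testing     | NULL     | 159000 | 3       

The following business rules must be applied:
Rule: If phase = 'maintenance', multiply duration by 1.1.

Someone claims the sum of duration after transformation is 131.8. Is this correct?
Yes, the result is correct.

Step 1: Calculate the correct sum after transformation
Step 2: Apply multiplier 1.1 to records where phase = 'maintenance'
Step 3: Correct result = 131.8
Step 4: Claimed result = 131.8
Step 5: 131.8 = 131.8 ✓
Conclusion: The claimed result is correct.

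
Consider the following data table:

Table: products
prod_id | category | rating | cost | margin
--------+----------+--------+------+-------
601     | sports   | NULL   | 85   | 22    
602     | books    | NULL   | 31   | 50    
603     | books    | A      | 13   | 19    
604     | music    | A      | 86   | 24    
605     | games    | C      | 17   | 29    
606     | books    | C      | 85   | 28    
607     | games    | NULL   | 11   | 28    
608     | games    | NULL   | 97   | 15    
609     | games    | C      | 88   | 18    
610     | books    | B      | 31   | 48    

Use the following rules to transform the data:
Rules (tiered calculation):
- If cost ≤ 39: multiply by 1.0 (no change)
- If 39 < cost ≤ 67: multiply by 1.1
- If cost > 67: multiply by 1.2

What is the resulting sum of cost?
632.2

Step 1: Tier 1 (cost ≤ 39): 5 records, sum = 103 × 1.0 = 103.0
Step 2: Tier 2 (39 < cost ≤ 67): 0 records, sum = 0 × 1.1 = 0.0
Step 3: Tier 3 (cost > 67): 5 records, sum = 441 × 1.2 = 529.2
Step 4: Final sum = 103.0 + 0.0 + 529.2 = 632.2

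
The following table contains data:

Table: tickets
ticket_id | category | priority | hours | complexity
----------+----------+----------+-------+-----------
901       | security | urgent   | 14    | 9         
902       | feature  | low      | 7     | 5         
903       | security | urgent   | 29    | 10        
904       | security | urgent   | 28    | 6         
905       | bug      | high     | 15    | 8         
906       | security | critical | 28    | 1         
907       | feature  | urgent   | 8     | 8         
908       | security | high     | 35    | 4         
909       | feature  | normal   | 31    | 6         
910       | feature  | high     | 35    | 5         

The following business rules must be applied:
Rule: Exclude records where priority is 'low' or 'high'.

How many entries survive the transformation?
6

Step 1: Count records to exclude
  - 1 (low) + 3 (high) = 4 records
Step 2: Total records: 10
Step 3: Remaining = 10 - 4 = 6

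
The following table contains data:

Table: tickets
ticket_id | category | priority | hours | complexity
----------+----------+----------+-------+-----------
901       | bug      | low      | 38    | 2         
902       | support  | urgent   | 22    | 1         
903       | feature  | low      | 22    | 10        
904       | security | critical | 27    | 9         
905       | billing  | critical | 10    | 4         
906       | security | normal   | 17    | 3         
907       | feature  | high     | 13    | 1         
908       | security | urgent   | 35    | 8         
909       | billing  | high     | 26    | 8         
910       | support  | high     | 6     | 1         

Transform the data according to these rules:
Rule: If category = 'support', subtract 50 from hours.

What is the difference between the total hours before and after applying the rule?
100

Step 1: Original sum of hours = 216
Step 2: 2 records have category = 'support'
Step 3: Each affected record changes by -50
Step 4: Total change = 2 × -50 = -100
Step 5: New sum = 216 + -100 = 116
Step 6: Difference = |116 - 216| = 100
        (Sum decreased by 100)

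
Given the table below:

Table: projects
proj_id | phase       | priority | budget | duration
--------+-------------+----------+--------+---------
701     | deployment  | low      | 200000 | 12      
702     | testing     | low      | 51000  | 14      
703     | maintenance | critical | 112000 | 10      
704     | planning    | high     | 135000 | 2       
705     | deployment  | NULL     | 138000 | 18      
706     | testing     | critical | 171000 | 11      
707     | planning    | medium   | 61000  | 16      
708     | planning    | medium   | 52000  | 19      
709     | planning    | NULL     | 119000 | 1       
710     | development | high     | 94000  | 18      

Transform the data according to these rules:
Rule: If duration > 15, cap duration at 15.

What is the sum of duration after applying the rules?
110

Step 1: 4 records have duration > 15
Step 2: These records originally summed to 71
Step 3: After capping: 4 × 15 = 60
Step 4: Unaffected records sum: 50
Step 5: Final sum = 60 + 50 = 110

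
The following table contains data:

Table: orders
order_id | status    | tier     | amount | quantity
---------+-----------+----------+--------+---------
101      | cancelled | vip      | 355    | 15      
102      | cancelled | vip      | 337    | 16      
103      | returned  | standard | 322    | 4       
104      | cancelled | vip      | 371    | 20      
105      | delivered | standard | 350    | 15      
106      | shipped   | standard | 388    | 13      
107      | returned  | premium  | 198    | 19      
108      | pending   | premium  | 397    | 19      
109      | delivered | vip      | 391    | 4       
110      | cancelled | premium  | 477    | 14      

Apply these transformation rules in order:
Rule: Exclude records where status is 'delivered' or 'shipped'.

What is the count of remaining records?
7

Step 1: Count records to exclude
  - 2 (delivered) + 1 (shipped) = 3 records
Step 2: Total records: 10
Step 3: Remaining = 10 - 3 = 7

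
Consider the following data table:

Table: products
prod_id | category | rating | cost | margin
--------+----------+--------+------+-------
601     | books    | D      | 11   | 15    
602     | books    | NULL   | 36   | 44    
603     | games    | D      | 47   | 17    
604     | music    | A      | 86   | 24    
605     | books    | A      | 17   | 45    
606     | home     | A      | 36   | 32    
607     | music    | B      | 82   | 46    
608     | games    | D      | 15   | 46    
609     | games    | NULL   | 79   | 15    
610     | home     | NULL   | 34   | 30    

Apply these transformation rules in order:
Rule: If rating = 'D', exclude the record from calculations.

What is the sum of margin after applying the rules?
236

Step 1: Identify records where rating = 'D'
Step 2: The excluded records sum to 78
Step 3: Original total margin = 314
Step 4: Remaining total = 314 - 78 = 236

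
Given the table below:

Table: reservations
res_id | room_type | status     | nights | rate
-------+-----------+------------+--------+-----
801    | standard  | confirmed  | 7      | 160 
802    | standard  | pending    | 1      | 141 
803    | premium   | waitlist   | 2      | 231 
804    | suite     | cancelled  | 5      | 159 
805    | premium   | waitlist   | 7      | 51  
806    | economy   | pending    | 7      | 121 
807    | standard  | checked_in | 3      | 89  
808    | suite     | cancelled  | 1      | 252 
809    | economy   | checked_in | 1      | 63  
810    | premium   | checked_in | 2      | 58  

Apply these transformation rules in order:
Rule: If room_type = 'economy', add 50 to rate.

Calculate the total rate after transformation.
1425

Step 1: Count records where room_type = 'economy': 2
Step 2: Total bonus added: 2 × 50 = 100
Step 3: Original sum of rate: 1325
Step 4: Final sum = 1325 + 100 = 1425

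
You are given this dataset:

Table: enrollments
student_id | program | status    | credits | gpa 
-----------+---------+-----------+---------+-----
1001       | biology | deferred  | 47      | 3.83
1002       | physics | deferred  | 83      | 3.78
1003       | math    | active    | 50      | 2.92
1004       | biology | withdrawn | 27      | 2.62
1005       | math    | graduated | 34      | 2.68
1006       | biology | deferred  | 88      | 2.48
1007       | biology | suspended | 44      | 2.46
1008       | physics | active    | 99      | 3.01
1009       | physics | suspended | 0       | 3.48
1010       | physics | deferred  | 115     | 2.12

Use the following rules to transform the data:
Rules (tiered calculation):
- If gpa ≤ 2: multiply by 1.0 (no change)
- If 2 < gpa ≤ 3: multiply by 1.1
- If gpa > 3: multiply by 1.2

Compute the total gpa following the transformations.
33.73

Step 1: Tier 1 (gpa ≤ 2): 0 records, sum = 0 × 1.0 = 0.0
Step 2: Tier 2 (2 < gpa ≤ 3): 6 records, sum = 15.28 × 1.1 = 16.81
Step 3: Tier 3 (gpa > 3): 4 records, sum = 14.1 × 1.2 = 16.92
Step 4: Final sum = 0.0 + 16.81 + 16.92 = 33.73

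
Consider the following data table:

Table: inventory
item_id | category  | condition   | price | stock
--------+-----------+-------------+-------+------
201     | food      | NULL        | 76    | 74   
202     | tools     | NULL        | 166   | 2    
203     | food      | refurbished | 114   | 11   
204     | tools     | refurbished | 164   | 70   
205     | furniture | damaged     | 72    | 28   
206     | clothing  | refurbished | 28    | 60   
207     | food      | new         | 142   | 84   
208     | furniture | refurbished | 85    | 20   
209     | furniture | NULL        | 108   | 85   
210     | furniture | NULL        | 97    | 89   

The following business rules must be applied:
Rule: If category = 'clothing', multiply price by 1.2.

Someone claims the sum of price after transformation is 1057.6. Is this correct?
Yes, the result is correct.

Step 1: Calculate the correct sum after transformation
Step 2: Apply multiplier 1.2 to records where category = 'clothing'
Step 3: Correct result = 1057.6
Step 4: Claimed result = 1057.6
Step 5: 1057.6 = 1057.6 ✓
Conclusion: The claimed result is correct.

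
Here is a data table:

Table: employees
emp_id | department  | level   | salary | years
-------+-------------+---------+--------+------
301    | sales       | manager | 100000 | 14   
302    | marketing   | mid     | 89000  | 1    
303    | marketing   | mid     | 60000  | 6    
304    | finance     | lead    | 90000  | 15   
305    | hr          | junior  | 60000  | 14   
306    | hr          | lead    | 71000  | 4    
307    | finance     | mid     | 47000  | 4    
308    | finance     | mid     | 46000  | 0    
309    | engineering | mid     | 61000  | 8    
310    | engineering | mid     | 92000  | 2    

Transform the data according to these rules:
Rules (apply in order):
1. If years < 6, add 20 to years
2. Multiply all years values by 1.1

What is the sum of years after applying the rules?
184.8

Step 1: Apply Rule 1 - Add 20 to records with years < 6
  - 5 records affected: 11 + (5 × 20) = 111
  - Unaffected records: 57
  - Sum after Rule 1: 168
Step 2: Apply Rule 2 - Multiply all by 1.1
  - 168 × 1.1 = 184.8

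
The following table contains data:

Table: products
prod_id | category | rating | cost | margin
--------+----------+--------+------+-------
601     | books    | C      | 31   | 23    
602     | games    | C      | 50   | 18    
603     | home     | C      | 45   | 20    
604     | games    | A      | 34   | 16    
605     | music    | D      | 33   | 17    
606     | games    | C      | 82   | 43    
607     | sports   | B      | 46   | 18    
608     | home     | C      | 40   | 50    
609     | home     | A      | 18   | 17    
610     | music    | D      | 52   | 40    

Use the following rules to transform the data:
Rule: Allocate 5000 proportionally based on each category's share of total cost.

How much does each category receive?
books: 359.63, games: 1925.75, home: 1194.9, music: 986.08, sports: 533.64

Step 1: Calculate total cost = 431
Step 2: Calculate each category's proportion:
  books: 31/431 = 7.19% → 359.63
  games: 166/431 = 38.52% → 1925.75
  home: 103/431 = 23.90% → 1194.9
  music: 85/431 = 19.72% → 986.08
  sports: 46/431 = 10.67% → 533.64
Step 3: Verify: sum of allocations ≈ 5000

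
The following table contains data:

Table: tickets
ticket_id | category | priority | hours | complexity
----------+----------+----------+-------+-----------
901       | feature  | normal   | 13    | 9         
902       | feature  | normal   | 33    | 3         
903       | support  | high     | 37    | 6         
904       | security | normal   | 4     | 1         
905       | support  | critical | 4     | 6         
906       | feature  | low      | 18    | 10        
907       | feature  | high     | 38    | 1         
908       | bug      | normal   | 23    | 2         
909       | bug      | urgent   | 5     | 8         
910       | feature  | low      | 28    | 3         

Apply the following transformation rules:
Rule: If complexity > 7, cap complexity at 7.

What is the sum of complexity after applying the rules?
43

Step 1: 3 records have complexity > 7
Step 2: These records originally summed to 27
Step 3: After capping: 3 × 7 = 21
Step 4: Unaffected records sum: 22
Step 5: Final sum = 21 + 22 = 43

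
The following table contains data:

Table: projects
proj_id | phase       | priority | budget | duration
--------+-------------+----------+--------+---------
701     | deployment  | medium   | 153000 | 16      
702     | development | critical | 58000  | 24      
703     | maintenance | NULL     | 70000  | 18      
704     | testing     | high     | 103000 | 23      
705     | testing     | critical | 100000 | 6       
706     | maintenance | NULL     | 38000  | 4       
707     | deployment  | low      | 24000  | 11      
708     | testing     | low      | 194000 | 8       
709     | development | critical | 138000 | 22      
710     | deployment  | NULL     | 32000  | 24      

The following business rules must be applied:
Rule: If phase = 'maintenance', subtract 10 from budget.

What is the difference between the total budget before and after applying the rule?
20

Step 1: Original sum of budget = 910000
Step 2: 2 records have phase = 'maintenance'
Step 3: Each affected record changes by -10
Step 4: Total change = 2 × -10 = -20
Step 5: New sum = 910000 + -20 = 909980
Step 6: Difference = |909980 - 910000| = 20
        (Sum decreased by 20)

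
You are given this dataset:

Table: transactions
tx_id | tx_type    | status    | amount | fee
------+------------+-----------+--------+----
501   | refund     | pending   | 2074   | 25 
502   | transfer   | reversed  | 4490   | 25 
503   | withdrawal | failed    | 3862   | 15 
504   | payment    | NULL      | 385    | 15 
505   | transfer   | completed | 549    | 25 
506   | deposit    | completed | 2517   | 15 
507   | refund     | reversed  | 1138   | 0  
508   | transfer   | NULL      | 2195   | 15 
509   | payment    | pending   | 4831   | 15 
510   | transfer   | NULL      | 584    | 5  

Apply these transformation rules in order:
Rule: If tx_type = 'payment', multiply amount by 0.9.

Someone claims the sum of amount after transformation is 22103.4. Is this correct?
Yes, the result is correct.

Step 1: Calculate the correct sum after transformation
Step 2: Apply multiplier 0.9 to records where tx_type = 'payment'
Step 3: Correct result = 22103.4
Step 4: Claimed result = 22103.4
Step 5: 22103.4 = 22103.4 ✓
Conclusion: The claimed result is correct.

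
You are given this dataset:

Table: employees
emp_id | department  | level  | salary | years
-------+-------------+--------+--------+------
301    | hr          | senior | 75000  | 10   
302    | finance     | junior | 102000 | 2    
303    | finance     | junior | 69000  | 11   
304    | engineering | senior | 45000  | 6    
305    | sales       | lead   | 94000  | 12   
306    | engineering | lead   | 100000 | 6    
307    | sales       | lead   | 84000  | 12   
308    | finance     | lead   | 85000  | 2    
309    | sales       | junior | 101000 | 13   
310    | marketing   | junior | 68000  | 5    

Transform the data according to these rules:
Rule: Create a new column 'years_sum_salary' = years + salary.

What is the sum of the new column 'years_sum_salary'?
823079

Step 1: For each record, compute years + salary
Example calculations:
  10 + 75000 = 75010
  2 + 102000 = 102002
  11 + 69000 = 69011
  ...
Step 2: Sum all derived values
Step 3: Total = 823079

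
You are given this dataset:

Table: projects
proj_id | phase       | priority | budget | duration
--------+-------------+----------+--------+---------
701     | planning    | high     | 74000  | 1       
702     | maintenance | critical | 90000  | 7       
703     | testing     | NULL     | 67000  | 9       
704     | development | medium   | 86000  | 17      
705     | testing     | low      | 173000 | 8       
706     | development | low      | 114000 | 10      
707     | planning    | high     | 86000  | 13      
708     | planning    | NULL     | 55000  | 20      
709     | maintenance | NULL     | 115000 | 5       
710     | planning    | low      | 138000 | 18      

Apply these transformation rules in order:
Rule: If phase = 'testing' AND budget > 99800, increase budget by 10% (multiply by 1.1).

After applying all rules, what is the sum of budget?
1015300.0

Step 1: Find records where phase = 'testing' AND budget > 99800
Step 2: 1 records match, summing to 173000
Step 3: After multiplier: 173000 × 1.1 = 190300.0
Step 4: Unaffected records sum: 825000
Step 5: Final sum = 190300.0 + 825000 = 1015300.0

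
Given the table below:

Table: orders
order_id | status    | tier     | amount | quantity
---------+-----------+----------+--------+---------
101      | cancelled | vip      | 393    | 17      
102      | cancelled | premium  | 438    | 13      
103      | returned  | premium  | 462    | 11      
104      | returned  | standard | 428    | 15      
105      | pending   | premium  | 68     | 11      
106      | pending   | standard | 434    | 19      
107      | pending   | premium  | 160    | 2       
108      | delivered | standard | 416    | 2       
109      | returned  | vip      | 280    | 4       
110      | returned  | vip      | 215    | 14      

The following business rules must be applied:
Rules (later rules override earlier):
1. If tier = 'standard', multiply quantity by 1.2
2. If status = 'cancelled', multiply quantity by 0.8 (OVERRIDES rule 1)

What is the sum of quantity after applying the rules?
109.2

Step 1: Rule 2 takes priority for records with status = 'cancelled'
  - 2 records: 30 × 0.8 = 24.0
Step 2: Rule 1 applies to remaining records with tier = 'standard'
  - 3 records: 36 × 1.2 = 43.2
Step 3: Other records unchanged: 42
Step 4: Final sum = 24.0 + 43.2 + 42 = 109.2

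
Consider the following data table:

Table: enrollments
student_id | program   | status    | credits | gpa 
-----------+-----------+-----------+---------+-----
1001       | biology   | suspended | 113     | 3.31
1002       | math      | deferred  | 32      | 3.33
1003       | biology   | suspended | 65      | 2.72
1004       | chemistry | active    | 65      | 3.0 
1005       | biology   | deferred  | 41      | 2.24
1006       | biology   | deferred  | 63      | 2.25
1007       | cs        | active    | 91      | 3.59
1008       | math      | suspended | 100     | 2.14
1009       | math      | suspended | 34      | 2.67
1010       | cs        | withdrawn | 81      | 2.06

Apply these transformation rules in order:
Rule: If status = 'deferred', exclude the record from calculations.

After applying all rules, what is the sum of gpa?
19.49

Step 1: Identify records where status = 'deferred'
Step 2: The excluded records sum to 7.82
Step 3: Original total gpa = 27.31
Step 4: Remaining total = 27.31 - 7.82 = 19.49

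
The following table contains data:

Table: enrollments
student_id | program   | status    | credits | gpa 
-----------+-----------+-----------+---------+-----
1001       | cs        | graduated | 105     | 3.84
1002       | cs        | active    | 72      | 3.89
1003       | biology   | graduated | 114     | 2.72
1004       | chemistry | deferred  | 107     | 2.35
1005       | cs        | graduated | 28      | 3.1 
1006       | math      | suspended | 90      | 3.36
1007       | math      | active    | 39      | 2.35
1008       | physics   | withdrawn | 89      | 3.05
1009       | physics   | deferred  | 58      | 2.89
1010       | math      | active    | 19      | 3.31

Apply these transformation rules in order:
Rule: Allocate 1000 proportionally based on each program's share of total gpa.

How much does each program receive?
biology: 88.14, chemistry: 76.15, cs: 350.94, math: 292.29, physics: 192.48

Step 1: Calculate total gpa = 30.86
Step 2: Calculate each program's proportion:
  biology: 2.72/30.86 = 8.81% → 88.14
  chemistry: 2.35/30.86 = 7.62% → 76.15
  cs: 10.83/30.86 = 35.09% → 350.94
  math: 9.02/30.86 = 29.23% → 292.29
  physics: 5.94/30.86 = 19.25% → 192.48
Step 3: Verify: sum of allocations ≈ 1000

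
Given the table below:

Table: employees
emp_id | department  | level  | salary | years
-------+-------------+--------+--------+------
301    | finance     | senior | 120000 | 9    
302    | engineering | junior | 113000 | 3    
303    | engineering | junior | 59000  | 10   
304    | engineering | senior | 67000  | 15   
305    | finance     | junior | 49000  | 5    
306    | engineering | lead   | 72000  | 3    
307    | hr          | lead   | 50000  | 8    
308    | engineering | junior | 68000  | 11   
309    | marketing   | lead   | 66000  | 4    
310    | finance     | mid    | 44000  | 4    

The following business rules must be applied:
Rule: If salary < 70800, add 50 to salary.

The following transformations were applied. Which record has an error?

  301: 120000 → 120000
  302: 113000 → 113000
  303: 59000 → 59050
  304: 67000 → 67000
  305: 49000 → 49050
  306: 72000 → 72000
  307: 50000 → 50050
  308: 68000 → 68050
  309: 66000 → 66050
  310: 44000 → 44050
Record 304 has an error. The correct transformed value should be 67050, not 67000.

Step 1: Check each record against the rule
Step 2: Record 304 has salary = 67000
Step 3: Since 67000 < 70800, the bonus should have been applied
Step 4: Correct value = 67050, but claimed value = 67000
Conclusion: Record 304 has the error.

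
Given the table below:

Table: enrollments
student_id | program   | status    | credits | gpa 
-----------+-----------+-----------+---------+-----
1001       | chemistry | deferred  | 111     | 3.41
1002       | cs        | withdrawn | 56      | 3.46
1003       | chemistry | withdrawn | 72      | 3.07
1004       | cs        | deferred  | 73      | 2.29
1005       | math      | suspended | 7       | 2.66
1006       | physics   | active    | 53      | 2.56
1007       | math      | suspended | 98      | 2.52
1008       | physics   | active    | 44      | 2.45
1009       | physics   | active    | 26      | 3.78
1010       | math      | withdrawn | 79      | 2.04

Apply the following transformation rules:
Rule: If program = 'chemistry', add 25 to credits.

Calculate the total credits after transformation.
669

Step 1: Count records where program = 'chemistry': 2
Step 2: Total bonus added: 2 × 25 = 50
Step 3: Original sum of credits: 619
Step 4: Final sum = 619 + 50 = 669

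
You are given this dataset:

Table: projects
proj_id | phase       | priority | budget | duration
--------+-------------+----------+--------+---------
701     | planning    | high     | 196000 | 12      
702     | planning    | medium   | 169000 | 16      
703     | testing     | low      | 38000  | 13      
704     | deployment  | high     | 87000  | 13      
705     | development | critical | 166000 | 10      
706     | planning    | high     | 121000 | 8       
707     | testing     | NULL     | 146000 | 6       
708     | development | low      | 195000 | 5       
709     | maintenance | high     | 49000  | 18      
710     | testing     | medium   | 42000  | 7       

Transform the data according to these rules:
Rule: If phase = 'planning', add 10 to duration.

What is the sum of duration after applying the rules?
138

Step 1: Count records where phase = 'planning': 3
Step 2: Total bonus added: 3 × 10 = 30
Step 3: Original sum of duration: 108
Step 4: Final sum = 108 + 30 = 138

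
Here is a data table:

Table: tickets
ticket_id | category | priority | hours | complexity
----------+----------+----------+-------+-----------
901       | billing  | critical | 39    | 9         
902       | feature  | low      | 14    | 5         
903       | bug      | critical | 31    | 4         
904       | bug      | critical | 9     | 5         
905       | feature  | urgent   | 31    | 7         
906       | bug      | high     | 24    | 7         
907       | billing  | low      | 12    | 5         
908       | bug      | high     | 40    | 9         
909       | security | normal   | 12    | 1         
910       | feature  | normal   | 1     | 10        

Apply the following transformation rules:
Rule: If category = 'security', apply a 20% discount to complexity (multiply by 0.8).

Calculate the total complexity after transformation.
61.8

Step 1: Records with category = 'security' have total complexity = 1
Step 2: Apply multiplier: 1 × 0.8 = 0.8
Step 3: Other records total: 61
Step 4: Final sum = 0.8 + 61 = 61.8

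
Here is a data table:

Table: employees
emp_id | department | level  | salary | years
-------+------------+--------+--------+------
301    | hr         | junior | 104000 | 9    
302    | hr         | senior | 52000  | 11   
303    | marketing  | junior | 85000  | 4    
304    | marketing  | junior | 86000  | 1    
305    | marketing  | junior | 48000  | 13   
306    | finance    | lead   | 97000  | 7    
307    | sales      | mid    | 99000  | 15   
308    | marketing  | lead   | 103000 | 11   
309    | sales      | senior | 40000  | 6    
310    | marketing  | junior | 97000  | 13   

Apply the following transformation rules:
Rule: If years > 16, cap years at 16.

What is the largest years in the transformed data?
15

Step 1: Original maximum years = 15
Step 2: Check cap of 16 against maximum
Step 3: No records exceed the cap (max 15 <= cap 16), so no capping applies
Step 4: Maximum after transformation = 15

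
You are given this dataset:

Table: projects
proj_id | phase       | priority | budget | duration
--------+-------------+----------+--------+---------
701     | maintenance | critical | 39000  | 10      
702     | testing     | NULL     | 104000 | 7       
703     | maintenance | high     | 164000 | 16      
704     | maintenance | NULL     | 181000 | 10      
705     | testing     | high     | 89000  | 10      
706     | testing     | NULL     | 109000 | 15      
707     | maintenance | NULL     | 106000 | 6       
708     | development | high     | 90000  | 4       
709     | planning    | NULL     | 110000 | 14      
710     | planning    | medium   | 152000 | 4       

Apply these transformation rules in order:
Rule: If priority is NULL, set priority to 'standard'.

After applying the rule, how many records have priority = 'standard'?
5

Step 1: Count records where priority IS NULL
Step 2: Found 5 records with NULL priority
Step 3: These records will have priority set to 'standard'
Step 4: Records already having priority = 'standard': 0
Step 5: Answer: 5 + 0 = 5 records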